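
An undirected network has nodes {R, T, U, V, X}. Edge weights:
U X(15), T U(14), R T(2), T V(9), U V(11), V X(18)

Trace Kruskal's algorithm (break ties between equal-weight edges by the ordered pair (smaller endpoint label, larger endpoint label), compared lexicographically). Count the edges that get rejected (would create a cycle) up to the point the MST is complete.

1

Kruskal: consider edges lightest-first.
R T (2): add. Components now {U} {R,T} {X} {V}
T V (9): add. Components now {U} {R,T,V} {X}
U V (11): add. Components now {R,T,U,V} {X}
T U (14): skip — U and T already connected.
U X (15): add. Components now {R,T,U,V,X}
Edges rejected before the tree was complete: 1.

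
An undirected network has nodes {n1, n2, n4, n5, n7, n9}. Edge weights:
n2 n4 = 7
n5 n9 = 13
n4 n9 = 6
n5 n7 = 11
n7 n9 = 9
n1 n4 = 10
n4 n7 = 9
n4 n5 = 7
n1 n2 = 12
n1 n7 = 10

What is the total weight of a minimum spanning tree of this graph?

39

Sort edges by weight, then run Kruskal:
n4 n9 (6): add. Components now {n1} {n2} {n5} {n4,n9} {n7}
n2 n4 (7): add. Components now {n1} {n2,n4,n9} {n5} {n7}
n4 n5 (7): add. Components now {n1} {n2,n4,n5,n9} {n7}
n4 n7 (9): add. Components now {n1} {n2,n4,n5,n7,n9}
n7 n9 (9): skip — n9 and n7 already connected.
n1 n4 (10): add. Components now {n1,n2,n4,n5,n7,n9}
MST edges: n4 n9, n2 n4, n4 n5, n4 n7, n1 n4; total weight 6+7+7+9+10 = 39.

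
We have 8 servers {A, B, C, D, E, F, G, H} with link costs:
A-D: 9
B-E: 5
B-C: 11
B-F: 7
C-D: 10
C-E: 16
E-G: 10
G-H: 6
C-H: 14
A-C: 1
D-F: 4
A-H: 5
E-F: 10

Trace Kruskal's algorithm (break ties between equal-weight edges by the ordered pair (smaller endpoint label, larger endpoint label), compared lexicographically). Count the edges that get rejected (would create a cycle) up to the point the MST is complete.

Sort edges by weight, then run Kruskal:
A-C (1): add — endpoints in different components.
D-F (4): add — endpoints in different components.
A-H (5): add — endpoints in different components.
B-E (5): add — endpoints in different components.
G-H (6): add — endpoints in different components.
B-F (7): add — endpoints in different components.
A-D (9): add — endpoints in different components.
Edges rejected before the tree was complete: 0.

0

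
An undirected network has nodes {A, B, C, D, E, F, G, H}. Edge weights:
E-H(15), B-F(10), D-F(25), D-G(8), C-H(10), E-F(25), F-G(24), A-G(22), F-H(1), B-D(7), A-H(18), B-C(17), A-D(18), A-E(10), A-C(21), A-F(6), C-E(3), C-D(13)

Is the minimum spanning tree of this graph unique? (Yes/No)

Kruskal's algorithm — process edges by increasing weight (ties by edge label):
F-H (1): add — endpoints in different components.
C-E (3): add — endpoints in different components.
A-F (6): add — endpoints in different components.
B-D (7): add — endpoints in different components.
D-G (8): add — endpoints in different components.
A-E (10): add — endpoints in different components.
B-F (10): add — endpoints in different components.
Non-tree edge C-H has weight 10, equal to the heaviest edge on its tree cycle — swapping gives another MST of the same weight. Not unique.

No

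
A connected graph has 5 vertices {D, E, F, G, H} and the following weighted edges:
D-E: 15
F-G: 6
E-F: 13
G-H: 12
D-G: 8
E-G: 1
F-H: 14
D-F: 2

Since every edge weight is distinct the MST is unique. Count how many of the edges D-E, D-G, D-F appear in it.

Sort edges by weight, then run Kruskal:
E-G (1): add — endpoints in different components.
D-F (2): add — endpoints in different components.
F-G (6): add — endpoints in different components.
D-G (8): skip — D and G already connected.
G-H (12): add — endpoints in different components.
MST edge set: {E-G, D-F, F-G, G-H}.
Of the listed edges, {D-F} are in the MST → 1.

1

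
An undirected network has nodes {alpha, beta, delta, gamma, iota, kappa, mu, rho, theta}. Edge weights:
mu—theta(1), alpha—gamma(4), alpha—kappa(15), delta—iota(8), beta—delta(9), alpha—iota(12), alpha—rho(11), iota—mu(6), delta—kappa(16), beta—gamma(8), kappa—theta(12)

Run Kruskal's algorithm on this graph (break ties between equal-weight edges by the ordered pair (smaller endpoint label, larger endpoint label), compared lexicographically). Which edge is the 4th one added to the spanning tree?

Kruskal's algorithm — process edges by increasing weight (ties by edge label):
mu—theta (1): add — endpoints in different components.
alpha—gamma (4): add — endpoints in different components.
iota—mu (6): add — endpoints in different components.
beta—gamma (8): add — endpoints in different components.
delta—iota (8): add — endpoints in different components.
beta—delta (9): add — endpoints in different components.
alpha—rho (11): add — endpoints in different components.
alpha—iota (12): skip — alpha and iota already connected.
kappa—theta (12): add — endpoints in different components.
The 4th edge added is beta—gamma.

beta-gamma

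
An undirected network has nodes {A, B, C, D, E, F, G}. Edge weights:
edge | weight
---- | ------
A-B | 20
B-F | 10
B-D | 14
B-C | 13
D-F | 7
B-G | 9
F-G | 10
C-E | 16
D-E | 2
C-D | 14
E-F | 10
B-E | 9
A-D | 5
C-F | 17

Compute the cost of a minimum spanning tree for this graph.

45

Kruskal: consider edges lightest-first.
D-E (2): add — endpoints in different components.
A-D (5): add — endpoints in different components.
D-F (7): add — endpoints in different components.
B-E (9): add — endpoints in different components.
B-G (9): add — endpoints in different components.
B-F (10): skip — B and F already connected.
E-F (10): skip — E and F already connected.
F-G (10): skip — F and G already connected.
B-C (13): add — endpoints in different components.
MST edges: D-E, A-D, D-F, B-E, B-G, B-C; total weight 2+5+7+9+9+13 = 45.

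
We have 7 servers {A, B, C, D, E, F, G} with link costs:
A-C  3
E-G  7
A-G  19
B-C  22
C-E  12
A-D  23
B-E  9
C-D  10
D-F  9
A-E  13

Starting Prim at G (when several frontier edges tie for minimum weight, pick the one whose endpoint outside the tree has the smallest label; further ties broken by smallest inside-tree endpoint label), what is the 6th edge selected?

Prim's algorithm from G:
Step 1: frontier [E-G 7, A-G 19] → take E-G (7); add E.
Step 2: frontier [B-E 9, C-E 12, A-E 13, A-G 19] → take B-E (9); add B.
Step 3: frontier [B-C 22, C-E 12, A-E 13, A-G 19] → take C-E (12); add C.
Step 4: frontier [A-C 3, C-D 10, A-E 13, A-G 19] → take A-C (3); add A.
Step 5: frontier [A-D 23, C-D 10] → take C-D (10); add D.
Step 6: frontier [D-F 9] → take D-F (9); add F.
The 6th edge added is D-F.

D-F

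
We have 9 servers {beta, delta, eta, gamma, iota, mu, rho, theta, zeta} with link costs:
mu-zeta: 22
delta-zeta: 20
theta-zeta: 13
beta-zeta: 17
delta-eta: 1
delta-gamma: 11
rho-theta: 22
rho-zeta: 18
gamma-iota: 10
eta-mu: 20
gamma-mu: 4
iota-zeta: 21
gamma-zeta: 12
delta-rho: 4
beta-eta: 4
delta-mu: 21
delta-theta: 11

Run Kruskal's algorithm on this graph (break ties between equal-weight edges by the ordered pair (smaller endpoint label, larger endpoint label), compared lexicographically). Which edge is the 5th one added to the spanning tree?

gamma-iota

Sort edges by weight, then run Kruskal:
delta-eta (1): add — endpoints in different components.
beta-eta (4): add — endpoints in different components.
delta-rho (4): add — endpoints in different components.
gamma-mu (4): add — endpoints in different components.
gamma-iota (10): add — endpoints in different components.
delta-gamma (11): add — endpoints in different components.
delta-theta (11): add — endpoints in different components.
gamma-zeta (12): add — endpoints in different components.
The 5th edge added is gamma-iota.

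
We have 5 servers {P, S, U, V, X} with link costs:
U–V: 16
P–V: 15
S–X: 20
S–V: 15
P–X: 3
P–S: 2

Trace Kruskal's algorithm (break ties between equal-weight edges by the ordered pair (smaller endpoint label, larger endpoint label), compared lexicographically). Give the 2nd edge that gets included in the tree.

P-X

Kruskal's algorithm — process edges by increasing weight (ties by edge label):
P–S (2): add. Components now {P,S} {V} {X} {U}
P–X (3): add. Components now {P,S,X} {V} {U}
P–V (15): add. Components now {P,S,V,X} {U}
S–V (15): skip — S and V already connected.
U–V (16): add. Components now {P,S,U,V,X}
The 2nd edge added is P–X.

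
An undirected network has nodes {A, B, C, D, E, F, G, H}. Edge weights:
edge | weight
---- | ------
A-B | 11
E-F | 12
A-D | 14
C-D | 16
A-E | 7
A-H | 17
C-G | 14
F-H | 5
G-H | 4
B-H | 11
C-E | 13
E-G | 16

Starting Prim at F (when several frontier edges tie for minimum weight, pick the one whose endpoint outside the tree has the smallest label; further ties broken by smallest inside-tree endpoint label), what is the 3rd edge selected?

B-H

Prim's algorithm from F:
Step 1: frontier [F-H 5, E-F 12] → take F-H (5); add H.
Step 2: frontier [E-F 12, G-H 4, B-H 11, A-H 17] → take G-H (4); add G.
Step 3: frontier [E-F 12, C-G 14, E-G 16, B-H 11, A-H 17] → take B-H (11); add B.
Step 4: frontier [A-B 11, E-F 12, C-G 14, E-G 16, A-H 17] → take A-B (11); add A.
Step 5: frontier [A-E 7, A-D 14, E-F 12, C-G 14, E-G 16] → take A-E (7); add E.
Step 6: frontier [A-D 14, C-E 13, C-G 14] → take C-E (13); add C.
Step 7: frontier [A-D 14, C-D 16] → take A-D (14); add D.
The 3rd edge added is B-H.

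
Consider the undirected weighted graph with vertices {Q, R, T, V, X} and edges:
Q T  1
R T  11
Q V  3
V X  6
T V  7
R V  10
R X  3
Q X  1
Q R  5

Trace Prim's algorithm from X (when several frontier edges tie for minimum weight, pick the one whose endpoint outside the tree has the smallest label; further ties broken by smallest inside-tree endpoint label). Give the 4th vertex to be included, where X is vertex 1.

Prim, starting at X.
Step 1: cheapest edge leaving the tree is Q X (1); add Q.
Step 2: cheapest edge leaving the tree is Q T (1); add T.
Step 3: cheapest edge leaving the tree is R X (3); add R.
Step 4: cheapest edge leaving the tree is Q V (3); add V.
Vertex order: X, Q, T, R, V. The 4th vertex is R.

R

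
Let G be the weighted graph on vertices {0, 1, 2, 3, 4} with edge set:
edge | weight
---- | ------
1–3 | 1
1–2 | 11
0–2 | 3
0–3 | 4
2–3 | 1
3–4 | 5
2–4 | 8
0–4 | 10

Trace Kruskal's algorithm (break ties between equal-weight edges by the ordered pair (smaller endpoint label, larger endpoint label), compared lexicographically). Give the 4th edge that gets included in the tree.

3-4

Sort edges by weight, then run Kruskal:
1–3 (1): add — endpoints in different components.
2–3 (1): add — endpoints in different components.
0–2 (3): add — endpoints in different components.
0–3 (4): skip — 0 and 3 already connected.
3–4 (5): add — endpoints in different components.
The 4th edge added is 3–4.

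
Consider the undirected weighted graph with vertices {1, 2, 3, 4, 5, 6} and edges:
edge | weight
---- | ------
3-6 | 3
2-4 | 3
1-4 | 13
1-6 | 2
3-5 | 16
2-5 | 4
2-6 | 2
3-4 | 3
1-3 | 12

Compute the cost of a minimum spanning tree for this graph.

Kruskal: consider edges lightest-first.
1-6 (2): add — endpoints in different components.
2-6 (2): add — endpoints in different components.
2-4 (3): add — endpoints in different components.
3-4 (3): add — endpoints in different components.
3-6 (3): skip — 3 and 6 already connected.
2-5 (4): add — endpoints in different components.
MST edges: 1-6, 2-6, 2-4, 3-4, 2-5; total weight 2+2+3+3+4 = 14.

14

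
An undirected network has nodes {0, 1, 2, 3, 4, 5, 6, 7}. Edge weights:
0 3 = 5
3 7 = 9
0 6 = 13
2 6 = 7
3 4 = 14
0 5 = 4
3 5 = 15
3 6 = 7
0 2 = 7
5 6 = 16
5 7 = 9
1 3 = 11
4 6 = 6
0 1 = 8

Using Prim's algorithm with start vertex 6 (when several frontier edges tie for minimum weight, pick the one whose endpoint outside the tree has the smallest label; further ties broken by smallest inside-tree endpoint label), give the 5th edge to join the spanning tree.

0-3

Prim, starting at 6.
Step 1: cheapest edge leaving the tree is 4 6 (6); add 4.
Step 2: cheapest edge leaving the tree is 2 6 (7); add 2.
Step 3: cheapest edge leaving the tree is 0 2 (7); add 0.
Step 4: cheapest edge leaving the tree is 0 5 (4); add 5.
Step 5: cheapest edge leaving the tree is 0 3 (5); add 3.
Step 6: cheapest edge leaving the tree is 0 1 (8); add 1.
Step 7: cheapest edge leaving the tree is 3 7 (9); add 7.
The 5th edge added is 0 3.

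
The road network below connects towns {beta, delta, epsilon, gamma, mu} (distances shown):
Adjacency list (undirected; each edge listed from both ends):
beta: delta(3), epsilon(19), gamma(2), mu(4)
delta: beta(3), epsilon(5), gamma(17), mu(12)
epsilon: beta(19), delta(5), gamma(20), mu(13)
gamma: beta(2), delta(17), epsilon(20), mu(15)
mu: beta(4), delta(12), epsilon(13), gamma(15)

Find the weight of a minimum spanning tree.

Sort edges by weight, then run Kruskal:
beta—gamma (2): add — endpoints in different components.
beta—delta (3): add — endpoints in different components.
beta—mu (4): add — endpoints in different components.
delta—epsilon (5): add — endpoints in different components.
MST edges: beta—gamma, beta—delta, beta—mu, delta—epsilon; total weight 2+3+4+5 = 14.

14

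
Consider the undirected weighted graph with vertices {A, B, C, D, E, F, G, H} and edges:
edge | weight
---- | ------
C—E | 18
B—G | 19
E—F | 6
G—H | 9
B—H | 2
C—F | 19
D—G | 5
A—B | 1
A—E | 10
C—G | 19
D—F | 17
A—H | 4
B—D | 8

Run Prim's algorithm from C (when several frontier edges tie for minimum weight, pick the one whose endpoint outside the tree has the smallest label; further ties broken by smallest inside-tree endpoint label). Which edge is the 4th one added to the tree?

Prim, starting at C.
Step 1: frontier [C—E 18, C—F 19, C—G 19] → take C—E (18); add E.
Step 2: frontier [C—F 19, C—G 19, E—F 6, A—E 10] → take E—F (6); add F.
Step 3: frontier [C—G 19, A—E 10, D—F 17] → take A—E (10); add A.
Step 4: frontier [A—B 1, A—H 4, C—G 19, D—F 17] → take A—B (1); add B.
Step 5: frontier [A—H 4, B—H 2, B—D 8, B—G 19, C—G 19, D—F 17] → take B—H (2); add H.
Step 6: frontier [B—D 8, B—G 19, C—G 19, D—F 17, G—H 9] → take B—D (8); add D.
Step 7: frontier [B—G 19, C—G 19, D—G 5, G—H 9] → take D—G (5); add G.
The 4th edge added is A—B.

A-B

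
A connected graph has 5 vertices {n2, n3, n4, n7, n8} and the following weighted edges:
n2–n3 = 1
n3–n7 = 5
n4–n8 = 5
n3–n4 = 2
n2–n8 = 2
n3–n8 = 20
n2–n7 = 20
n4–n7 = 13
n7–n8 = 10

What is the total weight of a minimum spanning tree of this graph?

10

Prim, starting at n2.
Step 1: cheapest edge leaving the tree is n2–n3 (1); add n3.
Step 2: cheapest edge leaving the tree is n3–n4 (2); add n4.
Step 3: cheapest edge leaving the tree is n2–n8 (2); add n8.
Step 4: cheapest edge leaving the tree is n3–n7 (5); add n7.
MST edges: n2–n3, n3–n4, n2–n8, n3–n7; total weight 1+2+2+5 = 10.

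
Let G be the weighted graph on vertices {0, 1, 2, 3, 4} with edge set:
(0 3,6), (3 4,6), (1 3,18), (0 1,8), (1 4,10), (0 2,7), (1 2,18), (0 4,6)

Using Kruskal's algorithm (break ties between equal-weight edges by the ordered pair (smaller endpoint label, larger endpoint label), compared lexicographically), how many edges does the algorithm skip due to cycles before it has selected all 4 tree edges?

1

Kruskal's algorithm — process edges by increasing weight (ties by edge label):
0 3 (6): add — endpoints in different components.
0 4 (6): add — endpoints in different components.
3 4 (6): skip — 3 and 4 already connected.
0 2 (7): add — endpoints in different components.
0 1 (8): add — endpoints in different components.
Edges rejected before the tree was complete: 1.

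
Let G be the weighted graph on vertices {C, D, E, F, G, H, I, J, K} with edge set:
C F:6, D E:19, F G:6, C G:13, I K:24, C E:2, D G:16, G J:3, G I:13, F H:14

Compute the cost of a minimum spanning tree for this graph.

Kruskal: consider edges lightest-first.
C E (2): add — endpoints in different components.
G J (3): add — endpoints in different components.
C F (6): add — endpoints in different components.
F G (6): add — endpoints in different components.
C G (13): skip — C and G already connected.
G I (13): add — endpoints in different components.
F H (14): add — endpoints in different components.
D G (16): add — endpoints in different components.
D E (19): skip — D and E already connected.
I K (24): add — endpoints in different components.
MST edges: C E, G J, C F, F G, G I, F H, D G, I K; total weight 2+3+6+6+13+14+16+24 = 84.

84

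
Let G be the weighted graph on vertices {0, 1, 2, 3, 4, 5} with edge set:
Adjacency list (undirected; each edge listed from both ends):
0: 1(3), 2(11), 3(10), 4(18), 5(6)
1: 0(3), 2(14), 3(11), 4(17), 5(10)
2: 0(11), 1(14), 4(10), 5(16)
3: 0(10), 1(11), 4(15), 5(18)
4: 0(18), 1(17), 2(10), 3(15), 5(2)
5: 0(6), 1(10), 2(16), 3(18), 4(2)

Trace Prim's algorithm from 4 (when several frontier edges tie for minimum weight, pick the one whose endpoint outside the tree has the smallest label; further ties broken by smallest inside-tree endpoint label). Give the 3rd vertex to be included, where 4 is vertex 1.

0

Prim's algorithm from 4:
Step 1: cheapest edge leaving the tree is 4—5 (2); add 5.
Step 2: cheapest edge leaving the tree is 0—5 (6); add 0.
Step 3: cheapest edge leaving the tree is 0—1 (3); add 1.
Step 4: cheapest edge leaving the tree is 2—4 (10); add 2.
Step 5: cheapest edge leaving the tree is 0—3 (10); add 3.
Vertex order: 4, 5, 0, 1, 2, 3. The 3rd vertex is 0.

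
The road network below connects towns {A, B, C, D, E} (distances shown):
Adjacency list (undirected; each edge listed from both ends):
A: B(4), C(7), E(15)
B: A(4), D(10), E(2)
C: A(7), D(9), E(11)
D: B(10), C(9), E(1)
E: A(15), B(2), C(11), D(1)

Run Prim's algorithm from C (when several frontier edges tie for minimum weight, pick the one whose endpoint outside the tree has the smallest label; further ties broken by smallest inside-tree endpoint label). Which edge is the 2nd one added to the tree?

Grow the tree from C using Prim:
Step 1: cheapest edge leaving the tree is A–C (7); add A.
Step 2: cheapest edge leaving the tree is A–B (4); add B.
Step 3: cheapest edge leaving the tree is B–E (2); add E.
Step 4: cheapest edge leaving the tree is D–E (1); add D.
The 2nd edge added is A–B.

A-B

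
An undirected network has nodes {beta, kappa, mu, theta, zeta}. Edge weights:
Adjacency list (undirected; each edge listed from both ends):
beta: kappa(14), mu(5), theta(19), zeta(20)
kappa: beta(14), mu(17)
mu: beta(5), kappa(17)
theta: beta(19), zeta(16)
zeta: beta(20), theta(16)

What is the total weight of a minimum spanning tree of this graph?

Kruskal: consider edges lightest-first.
beta mu (5): add. Components now {beta,mu} {zeta} {theta} {kappa}
beta kappa (14): add. Components now {beta,kappa,mu} {zeta} {theta}
theta zeta (16): add. Components now {beta,kappa,mu} {theta,zeta}
kappa mu (17): skip — mu and kappa already connected.
beta theta (19): add. Components now {beta,kappa,mu,theta,zeta}
MST edges: beta mu, beta kappa, theta zeta, beta theta; total weight 5+14+16+19 = 54.

54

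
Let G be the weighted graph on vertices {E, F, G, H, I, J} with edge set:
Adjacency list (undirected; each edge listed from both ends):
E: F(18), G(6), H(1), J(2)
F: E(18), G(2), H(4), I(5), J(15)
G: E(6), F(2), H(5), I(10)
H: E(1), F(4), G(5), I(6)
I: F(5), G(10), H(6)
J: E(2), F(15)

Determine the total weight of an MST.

Sort edges by weight, then run Kruskal:
E—H (1): add. Components now {E,H} {F} {G} {I} {J}
E—J (2): add. Components now {E,H,J} {F} {G} {I}
F—G (2): add. Components now {E,H,J} {F,G} {I}
F—H (4): add. Components now {E,F,G,H,J} {I}
F—I (5): add. Components now {E,F,G,H,I,J}
MST edges: E—H, E—J, F—G, F—H, F—I; total weight 1+2+2+4+5 = 14.

14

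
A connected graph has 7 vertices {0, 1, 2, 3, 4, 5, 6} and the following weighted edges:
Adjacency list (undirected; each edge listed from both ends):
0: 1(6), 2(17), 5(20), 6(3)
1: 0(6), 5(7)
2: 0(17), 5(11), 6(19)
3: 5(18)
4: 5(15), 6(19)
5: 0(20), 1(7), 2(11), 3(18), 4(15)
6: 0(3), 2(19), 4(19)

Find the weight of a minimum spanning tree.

60

Kruskal's algorithm — process edges by increasing weight (ties by edge label):
0–6 (3): add — endpoints in different components.
0–1 (6): add — endpoints in different components.
1–5 (7): add — endpoints in different components.
2–5 (11): add — endpoints in different components.
4–5 (15): add — endpoints in different components.
0–2 (17): skip — 0 and 2 already connected.
3–5 (18): add — endpoints in different components.
MST edges: 0–6, 0–1, 1–5, 2–5, 4–5, 3–5; total weight 3+6+7+11+15+18 = 60.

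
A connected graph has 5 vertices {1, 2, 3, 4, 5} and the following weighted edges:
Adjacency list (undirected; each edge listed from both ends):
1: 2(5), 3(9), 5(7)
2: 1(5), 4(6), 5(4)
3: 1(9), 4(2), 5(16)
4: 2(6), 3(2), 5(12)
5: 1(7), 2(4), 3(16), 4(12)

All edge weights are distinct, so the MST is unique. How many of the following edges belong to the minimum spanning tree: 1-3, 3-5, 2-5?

Kruskal: consider edges lightest-first.
3-4 (2): add. Components now {1} {2} {3,4} {5}
2-5 (4): add. Components now {1} {2,5} {3,4}
1-2 (5): add. Components now {1,2,5} {3,4}
2-4 (6): add. Components now {1,2,3,4,5}
MST edge set: {3-4, 2-5, 1-2, 2-4}.
Of the listed edges, {2-5} are in the MST → 1.

1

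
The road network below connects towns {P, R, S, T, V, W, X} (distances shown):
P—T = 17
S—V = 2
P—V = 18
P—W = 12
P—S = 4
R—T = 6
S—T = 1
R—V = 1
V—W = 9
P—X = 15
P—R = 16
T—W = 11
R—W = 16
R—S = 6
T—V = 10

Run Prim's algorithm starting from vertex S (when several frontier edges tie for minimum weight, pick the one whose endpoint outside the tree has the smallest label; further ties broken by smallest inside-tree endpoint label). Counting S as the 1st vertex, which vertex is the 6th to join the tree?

Prim's algorithm from S:
Step 1: cheapest edge leaving the tree is S—T (1); add T.
Step 2: cheapest edge leaving the tree is S—V (2); add V.
Step 3: cheapest edge leaving the tree is R—V (1); add R.
Step 4: cheapest edge leaving the tree is P—S (4); add P.
Step 5: cheapest edge leaving the tree is V—W (9); add W.
Step 6: cheapest edge leaving the tree is P—X (15); add X.
Vertex order: S, T, V, R, P, W, X. The 6th vertex is W.

W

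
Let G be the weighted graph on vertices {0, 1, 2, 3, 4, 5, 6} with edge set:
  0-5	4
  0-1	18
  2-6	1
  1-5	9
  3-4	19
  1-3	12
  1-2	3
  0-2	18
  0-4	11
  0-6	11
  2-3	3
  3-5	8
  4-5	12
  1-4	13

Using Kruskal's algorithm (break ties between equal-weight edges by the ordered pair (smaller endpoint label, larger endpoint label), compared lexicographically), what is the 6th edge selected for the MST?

0-4

Sort edges by weight, then run Kruskal:
2-6 (1): add. Components now {0} {1} {2,6} {3} {4} {5}
1-2 (3): add. Components now {0} {1,2,6} {3} {4} {5}
2-3 (3): add. Components now {0} {1,2,3,6} {4} {5}
0-5 (4): add. Components now {0,5} {1,2,3,6} {4}
3-5 (8): add. Components now {0,1,2,3,5,6} {4}
1-5 (9): skip — 1 and 5 already connected.
0-4 (11): add. Components now {0,1,2,3,4,5,6}
The 6th edge added is 0-4.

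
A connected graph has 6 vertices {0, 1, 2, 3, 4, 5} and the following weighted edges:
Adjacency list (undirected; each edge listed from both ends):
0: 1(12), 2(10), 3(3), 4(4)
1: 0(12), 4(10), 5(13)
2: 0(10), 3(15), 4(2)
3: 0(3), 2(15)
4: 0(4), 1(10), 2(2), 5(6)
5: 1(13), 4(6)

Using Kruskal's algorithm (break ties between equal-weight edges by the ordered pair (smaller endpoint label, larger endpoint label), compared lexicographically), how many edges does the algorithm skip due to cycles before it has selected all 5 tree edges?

1

Sort edges by weight, then run Kruskal:
2–4 (2): add — endpoints in different components.
0–3 (3): add — endpoints in different components.
0–4 (4): add — endpoints in different components.
4–5 (6): add — endpoints in different components.
0–2 (10): skip — 0 and 2 already connected.
1–4 (10): add — endpoints in different components.
Edges rejected before the tree was complete: 1.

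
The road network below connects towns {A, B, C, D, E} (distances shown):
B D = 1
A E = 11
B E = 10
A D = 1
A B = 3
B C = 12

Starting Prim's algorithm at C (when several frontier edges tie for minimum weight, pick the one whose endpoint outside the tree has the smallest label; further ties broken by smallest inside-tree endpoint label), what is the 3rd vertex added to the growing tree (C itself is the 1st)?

D

Prim's algorithm from C:
Step 1: cheapest edge leaving the tree is B C (12); add B.
Step 2: cheapest edge leaving the tree is B D (1); add D.
Step 3: cheapest edge leaving the tree is A D (1); add A.
Step 4: cheapest edge leaving the tree is B E (10); add E.
Vertex order: C, B, D, A, E. The 3rd vertex is D.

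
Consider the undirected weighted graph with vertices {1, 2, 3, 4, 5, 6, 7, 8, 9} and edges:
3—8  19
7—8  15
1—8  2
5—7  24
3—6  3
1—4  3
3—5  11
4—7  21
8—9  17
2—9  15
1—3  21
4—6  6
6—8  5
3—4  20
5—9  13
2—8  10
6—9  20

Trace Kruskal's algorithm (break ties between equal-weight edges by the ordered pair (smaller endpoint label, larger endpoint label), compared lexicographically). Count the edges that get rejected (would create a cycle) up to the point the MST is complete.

Sort edges by weight, then run Kruskal:
1—8 (2): add — endpoints in different components.
1—4 (3): add — endpoints in different components.
3—6 (3): add — endpoints in different components.
6—8 (5): add — endpoints in different components.
4—6 (6): skip — 4 and 6 already connected.
2—8 (10): add — endpoints in different components.
3—5 (11): add — endpoints in different components.
5—9 (13): add — endpoints in different components.
2—9 (15): skip — 2 and 9 already connected.
7—8 (15): add — endpoints in different components.
Edges rejected before the tree was complete: 2.

2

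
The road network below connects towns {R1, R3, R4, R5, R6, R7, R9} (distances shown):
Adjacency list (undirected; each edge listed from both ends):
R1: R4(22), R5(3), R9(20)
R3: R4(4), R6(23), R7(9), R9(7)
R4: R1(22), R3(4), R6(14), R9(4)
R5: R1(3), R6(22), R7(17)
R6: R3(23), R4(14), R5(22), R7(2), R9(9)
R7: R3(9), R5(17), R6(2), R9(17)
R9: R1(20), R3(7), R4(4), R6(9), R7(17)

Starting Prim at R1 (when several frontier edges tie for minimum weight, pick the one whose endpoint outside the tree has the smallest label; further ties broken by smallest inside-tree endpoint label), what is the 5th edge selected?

R3-R4

Prim, starting at R1.
Step 1: frontier [R1 R5 3, R1 R9 20, R1 R4 22] → take R1 R5 (3); add R5.
Step 2: frontier [R1 R9 20, R1 R4 22, R5 R7 17, R5 R6 22] → take R5 R7 (17); add R7.
Step 3: frontier [R1 R9 20, R1 R4 22, R5 R6 22, R6 R7 2, R3 R7 9, R7 R9 17] → take R6 R7 (2); add R6.
Step 4: frontier [R1 R9 20, R1 R4 22, R6 R9 9, R4 R6 14, R3 R6 23, R3 R7 9, R7 R9 17] → take R3 R7 (9); add R3.
Step 5: frontier [R1 R9 20, R1 R4 22, R3 R4 4, R3 R9 7, R6 R9 9, R4 R6 14, R7 R9 17] → take R3 R4 (4); add R4.
Step 6: frontier [R1 R9 20, R3 R9 7, R4 R9 4, R6 R9 9, R7 R9 17] → take R4 R9 (4); add R9.
The 5th edge added is R3 R4.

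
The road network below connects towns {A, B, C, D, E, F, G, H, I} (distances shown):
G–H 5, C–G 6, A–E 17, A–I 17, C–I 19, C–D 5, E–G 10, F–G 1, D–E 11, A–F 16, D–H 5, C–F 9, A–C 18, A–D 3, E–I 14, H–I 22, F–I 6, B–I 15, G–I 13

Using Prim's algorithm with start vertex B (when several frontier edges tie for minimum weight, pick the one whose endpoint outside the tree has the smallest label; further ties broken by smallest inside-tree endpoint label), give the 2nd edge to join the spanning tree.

Prim, starting at B.
Step 1: cheapest edge leaving the tree is B–I (15); add I.
Step 2: cheapest edge leaving the tree is F–I (6); add F.
Step 3: cheapest edge leaving the tree is F–G (1); add G.
Step 4: cheapest edge leaving the tree is G–H (5); add H.
Step 5: cheapest edge leaving the tree is D–H (5); add D.
Step 6: cheapest edge leaving the tree is A–D (3); add A.
Step 7: cheapest edge leaving the tree is C–D (5); add C.
Step 8: cheapest edge leaving the tree is E–G (10); add E.
The 2nd edge added is F–I.

F-I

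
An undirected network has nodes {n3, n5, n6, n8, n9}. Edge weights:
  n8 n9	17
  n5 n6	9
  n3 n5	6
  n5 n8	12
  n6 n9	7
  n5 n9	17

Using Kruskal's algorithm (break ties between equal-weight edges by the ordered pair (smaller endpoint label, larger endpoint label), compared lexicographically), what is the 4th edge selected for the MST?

Sort edges by weight, then run Kruskal:
n3 n5 (6): add — endpoints in different components.
n6 n9 (7): add — endpoints in different components.
n5 n6 (9): add — endpoints in different components.
n5 n8 (12): add — endpoints in different components.
The 4th edge added is n5 n8.

n5-n8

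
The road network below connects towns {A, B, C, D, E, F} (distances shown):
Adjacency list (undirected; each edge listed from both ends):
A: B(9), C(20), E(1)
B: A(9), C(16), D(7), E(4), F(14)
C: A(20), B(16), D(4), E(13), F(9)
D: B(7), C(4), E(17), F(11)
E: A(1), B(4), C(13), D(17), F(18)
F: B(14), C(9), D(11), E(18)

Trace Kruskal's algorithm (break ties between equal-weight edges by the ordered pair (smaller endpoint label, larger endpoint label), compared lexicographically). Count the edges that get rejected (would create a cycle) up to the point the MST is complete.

1

Kruskal's algorithm — process edges by increasing weight (ties by edge label):
A—E (1): add. Components now {A,E} {B} {C} {D} {F}
B—E (4): add. Components now {A,B,E} {C} {D} {F}
C—D (4): add. Components now {A,B,E} {C,D} {F}
B—D (7): add. Components now {A,B,C,D,E} {F}
A—B (9): skip — A and B already connected.
C—F (9): add. Components now {A,B,C,D,E,F}
Edges rejected before the tree was complete: 1.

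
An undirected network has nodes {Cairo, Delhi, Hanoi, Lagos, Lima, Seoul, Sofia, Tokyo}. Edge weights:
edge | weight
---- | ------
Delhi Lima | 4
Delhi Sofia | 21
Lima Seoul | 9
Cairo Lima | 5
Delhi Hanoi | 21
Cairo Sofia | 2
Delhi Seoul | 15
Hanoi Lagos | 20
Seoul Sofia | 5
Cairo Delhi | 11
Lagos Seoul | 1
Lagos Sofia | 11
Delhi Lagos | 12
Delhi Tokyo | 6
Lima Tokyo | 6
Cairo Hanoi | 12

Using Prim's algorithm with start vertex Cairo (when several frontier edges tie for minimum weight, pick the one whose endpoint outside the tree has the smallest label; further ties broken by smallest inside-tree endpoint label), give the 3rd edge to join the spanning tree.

Grow the tree from Cairo using Prim:
Step 1: cheapest edge leaving the tree is Cairo Sofia (2); add Sofia.
Step 2: cheapest edge leaving the tree is Cairo Lima (5); add Lima.
Step 3: cheapest edge leaving the tree is Delhi Lima (4); add Delhi.
Step 4: cheapest edge leaving the tree is Seoul Sofia (5); add Seoul.
Step 5: cheapest edge leaving the tree is Lagos Seoul (1); add Lagos.
Step 6: cheapest edge leaving the tree is Delhi Tokyo (6); add Tokyo.
Step 7: cheapest edge leaving the tree is Cairo Hanoi (12); add Hanoi.
The 3rd edge added is Delhi Lima.

Delhi-Lima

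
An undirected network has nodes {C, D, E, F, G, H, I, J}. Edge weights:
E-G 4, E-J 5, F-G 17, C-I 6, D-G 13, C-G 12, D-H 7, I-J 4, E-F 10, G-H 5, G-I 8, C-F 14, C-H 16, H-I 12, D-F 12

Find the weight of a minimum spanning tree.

Sort edges by weight, then run Kruskal:
E-G (4): add — endpoints in different components.
I-J (4): add — endpoints in different components.
E-J (5): add — endpoints in different components.
G-H (5): add — endpoints in different components.
C-I (6): add — endpoints in different components.
D-H (7): add — endpoints in different components.
G-I (8): skip — G and I already connected.
E-F (10): add — endpoints in different components.
MST edges: E-G, I-J, E-J, G-H, C-I, D-H, E-F; total weight 4+4+5+5+6+7+10 = 41.

41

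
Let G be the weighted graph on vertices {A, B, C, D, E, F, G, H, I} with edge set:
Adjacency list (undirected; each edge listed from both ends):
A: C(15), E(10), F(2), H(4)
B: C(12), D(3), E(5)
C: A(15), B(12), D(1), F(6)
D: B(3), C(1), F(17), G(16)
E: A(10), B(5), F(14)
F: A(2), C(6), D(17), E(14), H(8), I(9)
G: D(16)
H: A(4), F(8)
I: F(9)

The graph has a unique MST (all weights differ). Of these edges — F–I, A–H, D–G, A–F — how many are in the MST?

4

Sort edges by weight, then run Kruskal:
C–D (1): add — endpoints in different components.
A–F (2): add — endpoints in different components.
B–D (3): add — endpoints in different components.
A–H (4): add — endpoints in different components.
B–E (5): add — endpoints in different components.
C–F (6): add — endpoints in different components.
F–H (8): skip — F and H already connected.
F–I (9): add — endpoints in different components.
A–E (10): skip — A and E already connected.
B–C (12): skip — B and C already connected.
E–F (14): skip — E and F already connected.
A–C (15): skip — A and C already connected.
D–G (16): add — endpoints in different components.
MST edge set: {C–D, A–F, B–D, A–H, B–E, C–F, F–I, D–G}.
Of the listed edges, {F–I, A–H, D–G, A–F} are in the MST → 4.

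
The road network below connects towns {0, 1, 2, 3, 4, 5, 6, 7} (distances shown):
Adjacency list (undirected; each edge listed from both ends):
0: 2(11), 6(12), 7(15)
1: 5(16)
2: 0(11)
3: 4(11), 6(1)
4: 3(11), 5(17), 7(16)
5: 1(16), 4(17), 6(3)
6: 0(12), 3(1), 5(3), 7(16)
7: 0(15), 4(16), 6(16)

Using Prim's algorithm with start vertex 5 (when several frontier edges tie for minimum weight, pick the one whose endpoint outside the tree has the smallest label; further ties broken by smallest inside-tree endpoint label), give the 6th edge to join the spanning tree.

Prim's algorithm from 5:
Step 1: frontier [5–6 3, 1–5 16, 4–5 17] → take 5–6 (3); add 6.
Step 2: frontier [1–5 16, 4–5 17, 3–6 1, 0–6 12, 6–7 16] → take 3–6 (1); add 3.
Step 3: frontier [3–4 11, 1–5 16, 4–5 17, 0–6 12, 6–7 16] → take 3–4 (11); add 4.
Step 4: frontier [4–7 16, 1–5 16, 0–6 12, 6–7 16] → take 0–6 (12); add 0.
Step 5: frontier [0–2 11, 0–7 15, 4–7 16, 1–5 16, 6–7 16] → take 0–2 (11); add 2.
Step 6: frontier [0–7 15, 4–7 16, 1–5 16, 6–7 16] → take 0–7 (15); add 7.
Step 7: frontier [1–5 16] → take 1–5 (16); add 1.
The 6th edge added is 0–7.

0-7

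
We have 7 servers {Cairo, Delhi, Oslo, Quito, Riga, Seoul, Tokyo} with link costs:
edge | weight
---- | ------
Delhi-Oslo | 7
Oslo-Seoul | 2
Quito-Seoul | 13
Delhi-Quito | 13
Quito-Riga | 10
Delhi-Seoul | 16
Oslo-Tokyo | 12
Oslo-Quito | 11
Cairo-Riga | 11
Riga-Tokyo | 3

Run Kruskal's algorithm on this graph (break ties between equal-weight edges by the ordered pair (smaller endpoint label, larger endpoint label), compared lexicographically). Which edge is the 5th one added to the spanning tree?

Cairo-Riga

Kruskal: consider edges lightest-first.
Oslo-Seoul (2): add. Components now {Oslo,Seoul} {Riga} {Cairo} {Quito} {Delhi} {Tokyo}
Riga-Tokyo (3): add. Components now {Oslo,Seoul} {Riga,Tokyo} {Cairo} {Quito} {Delhi}
Delhi-Oslo (7): add. Components now {Delhi,Oslo,Seoul} {Riga,Tokyo} {Cairo} {Quito}
Quito-Riga (10): add. Components now {Delhi,Oslo,Seoul} {Quito,Riga,Tokyo} {Cairo}
Cairo-Riga (11): add. Components now {Delhi,Oslo,Seoul} {Cairo,Quito,Riga,Tokyo}
Oslo-Quito (11): add. Components now {Cairo,Delhi,Oslo,Quito,Riga,Seoul,Tokyo}
The 5th edge added is Cairo-Riga.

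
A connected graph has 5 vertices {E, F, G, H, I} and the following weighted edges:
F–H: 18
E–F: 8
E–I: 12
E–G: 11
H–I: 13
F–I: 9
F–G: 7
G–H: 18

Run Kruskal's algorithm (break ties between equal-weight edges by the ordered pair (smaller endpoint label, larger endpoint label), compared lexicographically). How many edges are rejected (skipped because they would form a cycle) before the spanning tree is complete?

Sort edges by weight, then run Kruskal:
F–G (7): add. Components now {E} {F,G} {H} {I}
E–F (8): add. Components now {E,F,G} {H} {I}
F–I (9): add. Components now {E,F,G,I} {H}
E–G (11): skip — E and G already connected.
E–I (12): skip — E and I already connected.
H–I (13): add. Components now {E,F,G,H,I}
Edges rejected before the tree was complete: 2.

2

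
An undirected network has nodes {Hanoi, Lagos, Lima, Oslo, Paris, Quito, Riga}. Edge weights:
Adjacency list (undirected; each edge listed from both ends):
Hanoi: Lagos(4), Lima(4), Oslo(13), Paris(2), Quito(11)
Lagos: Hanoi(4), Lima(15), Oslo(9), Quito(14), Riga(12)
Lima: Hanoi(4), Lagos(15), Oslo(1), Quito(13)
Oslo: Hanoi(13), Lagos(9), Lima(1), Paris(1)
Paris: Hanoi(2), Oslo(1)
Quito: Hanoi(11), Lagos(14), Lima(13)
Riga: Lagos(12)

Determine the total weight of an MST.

31

Grow the tree from Hanoi using Prim:
Step 1: frontier [Hanoi—Paris 2, Hanoi—Lagos 4, Hanoi—Lima 4, Hanoi—Quito 11, Hanoi—Oslo 13] → take Hanoi—Paris (2); add Paris.
Step 2: frontier [Hanoi—Lagos 4, Hanoi—Lima 4, Hanoi—Quito 11, Hanoi—Oslo 13, Oslo—Paris 1] → take Oslo—Paris (1); add Oslo.
Step 3: frontier [Hanoi—Lagos 4, Hanoi—Lima 4, Hanoi—Quito 11, Lima—Oslo 1, Lagos—Oslo 9] → take Lima—Oslo (1); add Lima.
Step 4: frontier [Hanoi—Lagos 4, Hanoi—Quito 11, Lima—Quito 13, Lagos—Lima 15, Lagos—Oslo 9] → take Hanoi—Lagos (4); add Lagos.
Step 5: frontier [Hanoi—Quito 11, Lagos—Riga 12, Lagos—Quito 14, Lima—Quito 13] → take Hanoi—Quito (11); add Quito.
Step 6: frontier [Lagos—Riga 12] → take Lagos—Riga (12); add Riga.
MST edges: Hanoi—Paris, Oslo—Paris, Lima—Oslo, Hanoi—Lagos, Hanoi—Quito, Lagos—Riga; total weight 2+1+1+4+11+12 = 31.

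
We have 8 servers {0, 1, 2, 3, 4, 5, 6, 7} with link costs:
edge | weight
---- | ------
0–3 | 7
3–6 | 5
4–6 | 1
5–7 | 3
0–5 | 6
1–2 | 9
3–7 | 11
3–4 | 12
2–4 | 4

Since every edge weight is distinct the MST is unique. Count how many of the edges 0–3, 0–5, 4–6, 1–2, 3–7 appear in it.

Sort edges by weight, then run Kruskal:
4–6 (1): add — endpoints in different components.
5–7 (3): add — endpoints in different components.
2–4 (4): add — endpoints in different components.
3–6 (5): add — endpoints in different components.
0–5 (6): add — endpoints in different components.
0–3 (7): add — endpoints in different components.
1–2 (9): add — endpoints in different components.
MST edge set: {4–6, 5–7, 2–4, 3–6, 0–5, 0–3, 1–2}.
Of the listed edges, {0–3, 0–5, 4–6, 1–2} are in the MST → 4.

4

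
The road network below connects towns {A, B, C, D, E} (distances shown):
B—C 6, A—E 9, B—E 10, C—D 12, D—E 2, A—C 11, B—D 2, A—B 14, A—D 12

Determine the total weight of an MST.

Grow the tree from B using Prim:
Step 1: frontier [B—D 2, B—C 6, B—E 10, A—B 14] → take B—D (2); add D.
Step 2: frontier [B—C 6, B—E 10, A—B 14, D—E 2, A—D 12, C—D 12] → take D—E (2); add E.
Step 3: frontier [B—C 6, A—B 14, A—D 12, C—D 12, A—E 9] → take B—C (6); add C.
Step 4: frontier [A—B 14, A—C 11, A—D 12, A—E 9] → take A—E (9); add A.
MST edges: B—D, D—E, B—C, A—E; total weight 2+2+6+9 = 19.

19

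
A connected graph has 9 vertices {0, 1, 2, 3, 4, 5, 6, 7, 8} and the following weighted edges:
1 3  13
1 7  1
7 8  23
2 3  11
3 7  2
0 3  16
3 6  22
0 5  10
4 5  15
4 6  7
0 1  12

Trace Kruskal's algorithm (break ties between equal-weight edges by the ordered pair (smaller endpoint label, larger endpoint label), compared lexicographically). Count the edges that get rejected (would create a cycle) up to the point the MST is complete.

3

Kruskal's algorithm — process edges by increasing weight (ties by edge label):
1 7 (1): add — endpoints in different components.
3 7 (2): add — endpoints in different components.
4 6 (7): add — endpoints in different components.
0 5 (10): add — endpoints in different components.
2 3 (11): add — endpoints in different components.
0 1 (12): add — endpoints in different components.
1 3 (13): skip — 1 and 3 already connected.
4 5 (15): add — endpoints in different components.
0 3 (16): skip — 0 and 3 already connected.
3 6 (22): skip — 3 and 6 already connected.
7 8 (23): add — endpoints in different components.
Edges rejected before the tree was complete: 3.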